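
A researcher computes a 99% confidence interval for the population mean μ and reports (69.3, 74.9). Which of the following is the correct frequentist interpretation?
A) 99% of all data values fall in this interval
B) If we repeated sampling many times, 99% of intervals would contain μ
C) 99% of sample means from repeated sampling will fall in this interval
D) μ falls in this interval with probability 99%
B

A) Wrong — a CI is about the parameter μ, not individual data values.
B) Correct — this is the frequentist long-run coverage interpretation.
C) Wrong — coverage applies to intervals containing μ, not to future x̄ values.
D) Wrong — μ is fixed; the randomness lives in the interval, not in μ.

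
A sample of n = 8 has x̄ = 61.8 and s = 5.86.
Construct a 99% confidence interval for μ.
(54.55, 69.05)

t-interval (σ unknown):
df = n - 1 = 7
t* = 3.499 for 99% confidence

Margin of error = t* · s/√n = 3.499 · 5.86/√8 = 7.25

CI: (54.55, 69.05)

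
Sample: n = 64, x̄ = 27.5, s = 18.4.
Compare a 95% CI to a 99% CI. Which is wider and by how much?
99% CI is wider by 3.03

df = 63
95% CI: t* = 1.998, (22.90, 32.10), width = 2 · t* · s/√n = 9.19
99% CI: t* = 2.656, (21.39, 33.61), width = 2 · t* · s/√n = 12.22

The 99% CI is wider by 12.22 - 9.19 = 3.03.
Higher confidence requires a wider interval.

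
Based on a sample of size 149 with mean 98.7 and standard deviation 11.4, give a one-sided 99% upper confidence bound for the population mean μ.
μ ≤ 100.90

Upper bound (one-sided):
t* = 2.352 (one-sided for 99%)
Upper bound = x̄ + t* · s/√n = 98.7 + 2.352 · 11.4/√149 = 100.90

We are 99% confident that μ ≤ 100.90.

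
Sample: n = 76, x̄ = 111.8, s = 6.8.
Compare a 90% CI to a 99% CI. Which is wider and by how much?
99% CI is wider by 1.52

df = 75
90% CI: t* = 1.665, (110.50, 113.10), width = 2 · t* · s/√n = 2.60
99% CI: t* = 2.643, (109.74, 113.86), width = 2 · t* · s/√n = 4.12

The 99% CI is wider by 4.12 - 2.60 = 1.52.
Higher confidence requires a wider interval.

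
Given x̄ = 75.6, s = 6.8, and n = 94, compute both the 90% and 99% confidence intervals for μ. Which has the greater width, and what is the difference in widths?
99% CI is wider by 1.36

df = 93
90% CI: t* = 1.661, (74.44, 76.76), width = 2 · t* · s/√n = 2.33
99% CI: t* = 2.630, (73.76, 77.44), width = 2 · t* · s/√n = 3.69

The 99% CI is wider by 3.69 - 2.33 = 1.36.
Higher confidence requires a wider interval.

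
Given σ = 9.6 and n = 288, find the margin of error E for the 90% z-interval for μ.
Margin of error = 0.93

Margin of error = z* · σ/√n
= 1.645 · 9.6/√288
= 1.645 · 9.6/16.9706
= 0.93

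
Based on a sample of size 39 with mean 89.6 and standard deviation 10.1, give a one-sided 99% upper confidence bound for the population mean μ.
μ ≤ 93.53

Upper bound (one-sided):
t* = 2.429 (one-sided for 99%)
Upper bound = x̄ + t* · s/√n = 89.6 + 2.429 · 10.1/√39 = 93.53

We are 99% confident that μ ≤ 93.53.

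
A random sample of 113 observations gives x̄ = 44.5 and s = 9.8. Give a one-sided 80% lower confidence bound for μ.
μ ≥ 43.72

Lower bound (one-sided):
t* = 0.845 (one-sided for 80%)
Lower bound = x̄ - t* · s/√n = 44.5 - 0.845 · 9.8/√113 = 43.72

We are 80% confident that μ ≥ 43.72.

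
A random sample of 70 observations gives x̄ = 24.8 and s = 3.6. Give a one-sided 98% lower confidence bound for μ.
μ ≥ 23.90

Lower bound (one-sided):
t* = 2.093 (one-sided for 98%)
Lower bound = x̄ - t* · s/√n = 24.8 - 2.093 · 3.6/√70 = 23.90

We are 98% confident that μ ≥ 23.90.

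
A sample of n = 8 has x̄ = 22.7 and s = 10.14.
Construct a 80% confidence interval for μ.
(17.63, 27.77)

t-interval (σ unknown):
df = n - 1 = 7
t* = 1.415 for 80% confidence

Margin of error = t* · s/√n = 1.415 · 10.14/√8 = 5.07

CI: (17.63, 27.77)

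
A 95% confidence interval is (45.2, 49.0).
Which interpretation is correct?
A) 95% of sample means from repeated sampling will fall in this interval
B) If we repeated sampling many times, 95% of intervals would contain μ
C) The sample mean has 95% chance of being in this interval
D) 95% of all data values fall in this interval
B

A) Wrong — coverage applies to intervals containing μ, not to future x̄ values.
B) Correct — this is the frequentist long-run coverage interpretation.
C) Wrong — x̄ is observed and sits in the interval by construction.
D) Wrong — a CI is about the parameter μ, not individual data values.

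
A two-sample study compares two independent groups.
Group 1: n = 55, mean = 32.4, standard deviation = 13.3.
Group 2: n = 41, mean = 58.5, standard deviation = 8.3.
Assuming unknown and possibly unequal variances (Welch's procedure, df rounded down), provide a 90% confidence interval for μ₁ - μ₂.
(-29.78, -22.42)

Difference: x̄₁ - x̄₂ = -26.10
SE = √(s₁²/n₁ + s₂²/n₂) = √(13.3²/55 + 8.3²/41) = 2.2128
df = 91.46 → 91 (Welch–Satterthwaite, rounded down)
t* = 1.662

CI: -26.10 ± 1.662 · 2.2128 = -26.10 ± 3.68 = (-29.78, -22.42)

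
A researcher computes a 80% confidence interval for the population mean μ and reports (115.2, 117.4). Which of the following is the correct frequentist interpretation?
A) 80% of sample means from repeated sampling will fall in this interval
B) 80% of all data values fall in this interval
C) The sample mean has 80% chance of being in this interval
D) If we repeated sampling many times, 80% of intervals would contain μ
D

A) Wrong — coverage applies to intervals containing μ, not to future x̄ values.
B) Wrong — a CI is about the parameter μ, not individual data values.
C) Wrong — x̄ is observed and sits in the interval by construction.
D) Correct — this is the frequentist long-run coverage interpretation.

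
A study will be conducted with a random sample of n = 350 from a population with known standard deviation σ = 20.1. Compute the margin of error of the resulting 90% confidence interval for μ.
Margin of error = 1.77

Margin of error = z* · σ/√n
= 1.645 · 20.1/√350
= 1.645 · 20.1/18.7083
= 1.77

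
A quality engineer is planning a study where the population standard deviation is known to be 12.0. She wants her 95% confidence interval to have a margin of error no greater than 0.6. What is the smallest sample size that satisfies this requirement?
n ≥ 1537

For margin E ≤ 0.6:
n ≥ (z* · σ / E)²
n ≥ (1.960 · 12.0 / 0.6)²
n ≥ 1536.64

Minimum n = 1537 (rounding up)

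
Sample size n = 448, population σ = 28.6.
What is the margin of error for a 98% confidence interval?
Margin of error = 3.14

Margin of error = z* · σ/√n
= 2.326 · 28.6/√448
= 2.326 · 28.6/21.1660
= 3.14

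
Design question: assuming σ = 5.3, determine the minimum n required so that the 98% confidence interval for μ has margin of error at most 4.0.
n ≥ 10

For margin E ≤ 4.0:
n ≥ (z* · σ / E)²
n ≥ (2.326 · 5.3 / 4.0)²
n ≥ 9.50

Minimum n = 10 (rounding up)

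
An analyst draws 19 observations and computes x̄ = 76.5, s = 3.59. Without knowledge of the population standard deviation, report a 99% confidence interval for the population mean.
(74.13, 78.87)

t-interval (σ unknown):
df = n - 1 = 18
t* = 2.878 for 99% confidence

Margin of error = t* · s/√n = 2.878 · 3.59/√19 = 2.37

CI: (74.13, 78.87)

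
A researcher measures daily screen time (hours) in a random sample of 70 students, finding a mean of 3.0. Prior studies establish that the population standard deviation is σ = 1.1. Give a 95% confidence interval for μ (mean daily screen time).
(2.74, 3.26)

z-interval (σ known):
z* = 1.960 for 95% confidence

Margin of error = z* · σ/√n = 1.960 · 1.1/√70 = 0.26

CI: (3.0 - 0.26, 3.0 + 0.26) = (2.74, 3.26)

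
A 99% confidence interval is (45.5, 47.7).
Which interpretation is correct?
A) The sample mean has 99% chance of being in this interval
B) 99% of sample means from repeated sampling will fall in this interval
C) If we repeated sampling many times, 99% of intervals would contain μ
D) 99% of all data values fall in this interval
C

A) Wrong — x̄ is observed and sits in the interval by construction.
B) Wrong — coverage applies to intervals containing μ, not to future x̄ values.
C) Correct — this is the frequentist long-run coverage interpretation.
D) Wrong — a CI is about the parameter μ, not individual data values.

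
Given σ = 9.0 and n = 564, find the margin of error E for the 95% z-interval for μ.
Margin of error = 0.74

Margin of error = z* · σ/√n
= 1.960 · 9.0/√564
= 1.960 · 9.0/23.7487
= 0.74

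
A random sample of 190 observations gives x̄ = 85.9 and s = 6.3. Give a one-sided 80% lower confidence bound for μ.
μ ≥ 85.51

Lower bound (one-sided):
t* = 0.844 (one-sided for 80%)
Lower bound = x̄ - t* · s/√n = 85.9 - 0.844 · 6.3/√190 = 85.51

We are 80% confident that μ ≥ 85.51.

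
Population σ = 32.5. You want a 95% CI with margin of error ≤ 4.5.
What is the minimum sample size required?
n ≥ 201

For margin E ≤ 4.5:
n ≥ (z* · σ / E)²
n ≥ (1.960 · 32.5 / 4.5)²
n ≥ 200.38

Minimum n = 201 (rounding up)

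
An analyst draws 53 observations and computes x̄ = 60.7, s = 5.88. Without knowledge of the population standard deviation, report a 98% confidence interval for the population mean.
(58.76, 62.64)

t-interval (σ unknown):
df = n - 1 = 52
t* = 2.400 for 98% confidence

Margin of error = t* · s/√n = 2.400 · 5.88/√53 = 1.94

CI: (58.76, 62.64)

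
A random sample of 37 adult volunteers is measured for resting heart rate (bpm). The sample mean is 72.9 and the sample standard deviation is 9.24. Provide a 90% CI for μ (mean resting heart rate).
(70.34, 75.46)

t-interval (σ unknown):
df = n - 1 = 36
t* = 1.688 for 90% confidence

Margin of error = t* · s/√n = 1.688 · 9.24/√37 = 2.56

CI: (70.34, 75.46)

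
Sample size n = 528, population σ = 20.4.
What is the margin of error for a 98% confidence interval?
Margin of error = 2.07

Margin of error = z* · σ/√n
= 2.326 · 20.4/√528
= 2.326 · 20.4/22.9783
= 2.07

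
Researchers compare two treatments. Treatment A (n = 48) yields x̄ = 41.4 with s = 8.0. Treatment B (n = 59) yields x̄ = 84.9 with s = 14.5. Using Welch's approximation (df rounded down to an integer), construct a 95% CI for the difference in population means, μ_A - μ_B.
(-47.89, -39.11)

Difference: x̄₁ - x̄₂ = -43.50
SE = √(s₁²/n₁ + s₂²/n₂) = √(8.0²/48 + 14.5²/59) = 2.2129
df = 93.39 → 93 (Welch–Satterthwaite, rounded down)
t* = 1.986

CI: -43.50 ± 1.986 · 2.2129 = -43.50 ± 4.39 = (-47.89, -39.11)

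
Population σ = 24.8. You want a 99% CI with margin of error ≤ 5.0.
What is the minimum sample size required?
n ≥ 164

For margin E ≤ 5.0:
n ≥ (z* · σ / E)²
n ≥ (2.576 · 24.8 / 5.0)²
n ≥ 163.25

Minimum n = 164 (rounding up)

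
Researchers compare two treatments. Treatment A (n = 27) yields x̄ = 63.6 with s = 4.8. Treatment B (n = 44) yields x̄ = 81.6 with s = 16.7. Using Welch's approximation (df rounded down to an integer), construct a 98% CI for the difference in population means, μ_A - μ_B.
(-24.43, -11.57)

Difference: x̄₁ - x̄₂ = -18.00
SE = √(s₁²/n₁ + s₂²/n₂) = √(4.8²/27 + 16.7²/44) = 2.6817
df = 53.75 → 53 (Welch–Satterthwaite, rounded down)
t* = 2.399

CI: -18.00 ± 2.399 · 2.6817 = -18.00 ± 6.43 = (-24.43, -11.57)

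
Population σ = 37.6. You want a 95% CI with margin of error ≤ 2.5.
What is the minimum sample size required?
n ≥ 869

For margin E ≤ 2.5:
n ≥ (z* · σ / E)²
n ≥ (1.960 · 37.6 / 2.5)²
n ≥ 868.98

Minimum n = 869 (rounding up)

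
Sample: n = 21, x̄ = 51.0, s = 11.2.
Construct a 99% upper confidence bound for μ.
μ ≤ 57.18

Upper bound (one-sided):
t* = 2.528 (one-sided for 99%)
Upper bound = x̄ + t* · s/√n = 51.0 + 2.528 · 11.2/√21 = 57.18

We are 99% confident that μ ≤ 57.18.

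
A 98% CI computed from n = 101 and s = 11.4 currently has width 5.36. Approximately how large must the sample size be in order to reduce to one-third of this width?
n ≈ 909

CI width ∝ 1/√n
To reduce width by factor 3, need √n to grow by 3 → need 3² = 9 times as many samples.

Current: n = 101, width = 5.36
New: n = 909, width ≈ 1.76

Width reduced by factor of 5.36/1.76 = 3.05.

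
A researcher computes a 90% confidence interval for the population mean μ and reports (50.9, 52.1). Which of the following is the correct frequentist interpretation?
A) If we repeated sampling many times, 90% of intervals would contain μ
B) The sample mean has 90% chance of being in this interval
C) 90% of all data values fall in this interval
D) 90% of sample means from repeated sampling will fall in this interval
A

A) Correct — this is the frequentist long-run coverage interpretation.
B) Wrong — x̄ is observed and sits in the interval by construction.
C) Wrong — a CI is about the parameter μ, not individual data values.
D) Wrong — coverage applies to intervals containing μ, not to future x̄ values.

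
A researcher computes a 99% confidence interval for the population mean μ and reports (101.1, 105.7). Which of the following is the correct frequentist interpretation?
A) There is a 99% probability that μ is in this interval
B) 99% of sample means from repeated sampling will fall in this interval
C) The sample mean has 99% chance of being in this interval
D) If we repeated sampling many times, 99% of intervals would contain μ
D

A) Wrong — μ is fixed; the randomness lives in the interval, not in μ.
B) Wrong — coverage applies to intervals containing μ, not to future x̄ values.
C) Wrong — x̄ is observed and sits in the interval by construction.
D) Correct — this is the frequentist long-run coverage interpretation.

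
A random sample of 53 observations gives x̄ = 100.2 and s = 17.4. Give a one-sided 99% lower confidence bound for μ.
μ ≥ 94.46

Lower bound (one-sided):
t* = 2.400 (one-sided for 99%)
Lower bound = x̄ - t* · s/√n = 100.2 - 2.400 · 17.4/√53 = 94.46

We are 99% confident that μ ≥ 94.46.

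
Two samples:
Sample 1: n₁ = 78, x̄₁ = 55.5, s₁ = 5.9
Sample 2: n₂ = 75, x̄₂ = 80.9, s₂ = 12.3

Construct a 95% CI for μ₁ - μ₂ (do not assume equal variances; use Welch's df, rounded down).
(-28.51, -22.29)

Difference: x̄₁ - x̄₂ = -25.40
SE = √(s₁²/n₁ + s₂²/n₂) = √(5.9²/78 + 12.3²/75) = 1.5695
df = 105.41 → 105 (Welch–Satterthwaite, rounded down)
t* = 1.983

CI: -25.40 ± 1.983 · 1.5695 = -25.40 ± 3.11 = (-28.51, -22.29)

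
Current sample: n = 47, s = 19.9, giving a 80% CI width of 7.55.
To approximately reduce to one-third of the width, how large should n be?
n ≈ 423

CI width ∝ 1/√n
To reduce width by factor 3, need √n to grow by 3 → need 3² = 9 times as many samples.

Current: n = 47, width = 7.55
New: n = 423, width ≈ 2.48

Width reduced by factor of 7.55/2.48 = 3.04.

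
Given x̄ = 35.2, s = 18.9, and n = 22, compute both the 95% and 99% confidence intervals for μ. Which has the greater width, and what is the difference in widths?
99% CI is wider by 6.05

df = 21
95% CI: t* = 2.080, (26.82, 43.58), width = 2 · t* · s/√n = 16.76
99% CI: t* = 2.831, (23.79, 46.61), width = 2 · t* · s/√n = 22.81

The 99% CI is wider by 22.81 - 16.76 = 6.05.
Higher confidence requires a wider interval.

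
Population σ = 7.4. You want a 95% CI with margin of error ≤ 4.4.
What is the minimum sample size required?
n ≥ 11

For margin E ≤ 4.4:
n ≥ (z* · σ / E)²
n ≥ (1.960 · 7.4 / 4.4)²
n ≥ 10.87

Minimum n = 11 (rounding up)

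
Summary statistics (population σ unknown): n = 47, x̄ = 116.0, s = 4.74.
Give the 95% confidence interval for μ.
(114.61, 117.39)

t-interval (σ unknown):
df = n - 1 = 46
t* = 2.013 for 95% confidence

Margin of error = t* · s/√n = 2.013 · 4.74/√47 = 1.39

CI: (114.61, 117.39)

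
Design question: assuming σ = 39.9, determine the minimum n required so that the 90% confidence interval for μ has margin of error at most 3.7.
n ≥ 315

For margin E ≤ 3.7:
n ≥ (z* · σ / E)²
n ≥ (1.645 · 39.9 / 3.7)²
n ≥ 314.68

Minimum n = 315 (rounding up)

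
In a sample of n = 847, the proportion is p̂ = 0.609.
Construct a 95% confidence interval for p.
(0.576, 0.642)

Proportion CI:
SE = √(p̂(1-p̂)/n) = √(0.609 · 0.391 / 847) = 0.01677

z* = 1.960
Margin = z* · SE = 1.960 · 0.01677 = 0.0329

CI: 0.609 ± 0.0329 = (0.576, 0.642)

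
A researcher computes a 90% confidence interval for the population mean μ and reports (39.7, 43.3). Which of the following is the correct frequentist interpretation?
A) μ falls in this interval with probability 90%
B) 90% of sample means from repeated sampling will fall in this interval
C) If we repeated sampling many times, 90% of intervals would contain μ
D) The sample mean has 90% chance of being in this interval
C

A) Wrong — μ is fixed; the randomness lives in the interval, not in μ.
B) Wrong — coverage applies to intervals containing μ, not to future x̄ values.
C) Correct — this is the frequentist long-run coverage interpretation.
D) Wrong — x̄ is observed and sits in the interval by construction.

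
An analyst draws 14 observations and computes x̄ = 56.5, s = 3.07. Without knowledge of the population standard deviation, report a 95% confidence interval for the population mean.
(54.73, 58.27)

t-interval (σ unknown):
df = n - 1 = 13
t* = 2.160 for 95% confidence

Margin of error = t* · s/√n = 2.160 · 3.07/√14 = 1.77

CI: (54.73, 58.27)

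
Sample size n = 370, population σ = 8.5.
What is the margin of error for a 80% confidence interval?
Margin of error = 0.57

Margin of error = z* · σ/√n
= 1.282 · 8.5/√370
= 1.282 · 8.5/19.2354
= 0.57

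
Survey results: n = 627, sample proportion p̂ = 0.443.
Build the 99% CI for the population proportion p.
(0.392, 0.494)

Proportion CI:
SE = √(p̂(1-p̂)/n) = √(0.443 · 0.557 / 627) = 0.01984

z* = 2.576
Margin = z* · SE = 2.576 · 0.01984 = 0.0511

CI: 0.443 ± 0.0511 = (0.392, 0.494)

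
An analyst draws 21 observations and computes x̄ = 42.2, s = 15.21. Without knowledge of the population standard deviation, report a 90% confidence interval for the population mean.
(36.47, 47.93)

t-interval (σ unknown):
df = n - 1 = 20
t* = 1.725 for 90% confidence

Margin of error = t* · s/√n = 1.725 · 15.21/√21 = 5.73

CI: (36.47, 47.93)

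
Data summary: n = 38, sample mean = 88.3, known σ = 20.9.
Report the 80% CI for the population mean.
(83.95, 92.65)

z-interval (σ known):
z* = 1.282 for 80% confidence

Margin of error = z* · σ/√n = 1.282 · 20.9/√38 = 4.35

CI: (88.3 - 4.35, 88.3 + 4.35) = (83.95, 92.65)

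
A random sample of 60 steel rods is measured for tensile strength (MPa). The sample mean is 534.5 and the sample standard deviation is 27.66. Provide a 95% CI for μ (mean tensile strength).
(527.35, 541.65)

t-interval (σ unknown):
df = n - 1 = 59
t* = 2.001 for 95% confidence

Margin of error = t* · s/√n = 2.001 · 27.66/√60 = 7.15

CI: (527.35, 541.65)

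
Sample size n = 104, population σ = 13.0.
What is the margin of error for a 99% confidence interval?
Margin of error = 3.28

Margin of error = z* · σ/√n
= 2.576 · 13.0/√104
= 2.576 · 13.0/10.1980
= 3.28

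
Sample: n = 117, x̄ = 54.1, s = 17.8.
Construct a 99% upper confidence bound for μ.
μ ≤ 57.98

Upper bound (one-sided):
t* = 2.359 (one-sided for 99%)
Upper bound = x̄ + t* · s/√n = 54.1 + 2.359 · 17.8/√117 = 57.98

We are 99% confident that μ ≤ 57.98.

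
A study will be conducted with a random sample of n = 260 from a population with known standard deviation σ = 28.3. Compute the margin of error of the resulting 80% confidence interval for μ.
Margin of error = 2.25

Margin of error = z* · σ/√n
= 1.282 · 28.3/√260
= 1.282 · 28.3/16.1245
= 2.25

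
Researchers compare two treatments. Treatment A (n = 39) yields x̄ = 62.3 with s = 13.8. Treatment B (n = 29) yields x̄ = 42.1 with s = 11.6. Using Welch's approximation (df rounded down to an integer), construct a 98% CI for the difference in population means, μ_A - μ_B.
(12.84, 27.56)

Difference: x̄₁ - x̄₂ = 20.20
SE = √(s₁²/n₁ + s₂²/n₂) = √(13.8²/39 + 11.6²/29) = 3.0859
df = 64.94 → 64 (Welch–Satterthwaite, rounded down)
t* = 2.386

CI: 20.20 ± 2.386 · 3.0859 = 20.20 ± 7.36 = (12.84, 27.56)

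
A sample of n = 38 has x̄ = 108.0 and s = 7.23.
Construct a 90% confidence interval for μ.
(106.02, 109.98)

t-interval (σ unknown):
df = n - 1 = 37
t* = 1.687 for 90% confidence

Margin of error = t* · s/√n = 1.687 · 7.23/√38 = 1.98

CI: (106.02, 109.98)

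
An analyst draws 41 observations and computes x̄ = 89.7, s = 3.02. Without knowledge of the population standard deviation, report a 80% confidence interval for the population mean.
(89.09, 90.31)

t-interval (σ unknown):
df = n - 1 = 40
t* = 1.303 for 80% confidence

Margin of error = t* · s/√n = 1.303 · 3.02/√41 = 0.61

CI: (89.09, 90.31)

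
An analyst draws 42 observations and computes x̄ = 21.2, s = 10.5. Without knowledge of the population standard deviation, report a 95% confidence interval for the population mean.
(17.93, 24.47)

t-interval (σ unknown):
df = n - 1 = 41
t* = 2.020 for 95% confidence

Margin of error = t* · s/√n = 2.020 · 10.5/√42 = 3.27

CI: (17.93, 24.47)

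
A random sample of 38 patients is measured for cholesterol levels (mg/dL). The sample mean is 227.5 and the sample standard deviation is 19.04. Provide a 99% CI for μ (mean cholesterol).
(219.11, 235.89)

t-interval (σ unknown):
df = n - 1 = 37
t* = 2.715 for 99% confidence

Margin of error = t* · s/√n = 2.715 · 19.04/√38 = 8.39

CI: (219.11, 235.89)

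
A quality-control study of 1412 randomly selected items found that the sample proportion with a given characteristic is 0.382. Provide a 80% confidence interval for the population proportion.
(0.365, 0.399)

Proportion CI:
SE = √(p̂(1-p̂)/n) = √(0.382 · 0.618 / 1412) = 0.01293

z* = 1.282
Margin = z* · SE = 1.282 · 0.01293 = 0.0166

CI: 0.382 ± 0.0166 = (0.365, 0.399)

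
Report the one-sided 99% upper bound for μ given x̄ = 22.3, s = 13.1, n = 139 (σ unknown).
μ ≤ 24.92

Upper bound (one-sided):
t* = 2.354 (one-sided for 99%)
Upper bound = x̄ + t* · s/√n = 22.3 + 2.354 · 13.1/√139 = 24.92

We are 99% confident that μ ≤ 24.92.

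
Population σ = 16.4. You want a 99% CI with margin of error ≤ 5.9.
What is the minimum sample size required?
n ≥ 52

For margin E ≤ 5.9:
n ≥ (z* · σ / E)²
n ≥ (2.576 · 16.4 / 5.9)²
n ≥ 51.27

Minimum n = 52 (rounding up)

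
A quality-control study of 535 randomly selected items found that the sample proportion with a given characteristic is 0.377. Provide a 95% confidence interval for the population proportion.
(0.336, 0.418)

Proportion CI:
SE = √(p̂(1-p̂)/n) = √(0.377 · 0.623 / 535) = 0.02095

z* = 1.960
Margin = z* · SE = 1.960 · 0.02095 = 0.0411

CI: 0.377 ± 0.0411 = (0.336, 0.418)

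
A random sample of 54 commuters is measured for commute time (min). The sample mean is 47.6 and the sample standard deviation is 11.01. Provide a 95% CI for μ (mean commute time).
(44.59, 50.61)

t-interval (σ unknown):
df = n - 1 = 53
t* = 2.006 for 95% confidence

Margin of error = t* · s/√n = 2.006 · 11.01/√54 = 3.01

CI: (44.59, 50.61)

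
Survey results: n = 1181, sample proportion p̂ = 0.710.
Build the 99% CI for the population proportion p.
(0.676, 0.744)

Proportion CI:
SE = √(p̂(1-p̂)/n) = √(0.710 · 0.290 / 1181) = 0.01320

z* = 2.576
Margin = z* · SE = 2.576 · 0.01320 = 0.0340

CI: 0.710 ± 0.0340 = (0.676, 0.744)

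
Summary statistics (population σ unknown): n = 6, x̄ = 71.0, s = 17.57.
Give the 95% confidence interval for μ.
(52.56, 89.44)

t-interval (σ unknown):
df = n - 1 = 5
t* = 2.571 for 95% confidence

Margin of error = t* · s/√n = 2.571 · 17.57/√6 = 18.44

CI: (52.56, 89.44)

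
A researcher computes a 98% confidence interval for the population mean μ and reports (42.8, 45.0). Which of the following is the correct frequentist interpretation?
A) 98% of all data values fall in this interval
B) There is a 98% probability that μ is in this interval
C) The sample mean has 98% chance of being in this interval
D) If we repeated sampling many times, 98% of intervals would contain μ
D

A) Wrong — a CI is about the parameter μ, not individual data values.
B) Wrong — μ is fixed; the randomness lives in the interval, not in μ.
C) Wrong — x̄ is observed and sits in the interval by construction.
D) Correct — this is the frequentist long-run coverage interpretation.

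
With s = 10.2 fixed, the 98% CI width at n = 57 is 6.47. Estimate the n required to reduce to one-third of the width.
n ≈ 513

CI width ∝ 1/√n
To reduce width by factor 3, need √n to grow by 3 → need 3² = 9 times as many samples.

Current: n = 57, width = 6.47
New: n = 513, width ≈ 2.10

Width reduced by factor of 6.47/2.10 = 3.08.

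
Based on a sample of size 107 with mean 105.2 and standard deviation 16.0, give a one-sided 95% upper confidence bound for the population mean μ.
μ ≤ 107.77

Upper bound (one-sided):
t* = 1.659 (one-sided for 95%)
Upper bound = x̄ + t* · s/√n = 105.2 + 1.659 · 16.0/√107 = 107.77

We are 95% confident that μ ≤ 107.77.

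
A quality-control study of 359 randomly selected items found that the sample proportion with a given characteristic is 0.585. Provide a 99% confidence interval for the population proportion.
(0.518, 0.652)

Proportion CI:
SE = √(p̂(1-p̂)/n) = √(0.585 · 0.415 / 359) = 0.02600

z* = 2.576
Margin = z* · SE = 2.576 · 0.02600 = 0.0670

CI: 0.585 ± 0.0670 = (0.518, 0.652)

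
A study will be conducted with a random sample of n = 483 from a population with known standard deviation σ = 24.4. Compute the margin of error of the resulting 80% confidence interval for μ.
Margin of error = 1.42

Margin of error = z* · σ/√n
= 1.282 · 24.4/√483
= 1.282 · 24.4/21.9773
= 1.42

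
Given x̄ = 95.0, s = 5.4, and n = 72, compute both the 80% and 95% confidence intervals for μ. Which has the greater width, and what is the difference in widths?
95% CI is wider by 0.89

df = 71
80% CI: t* = 1.294, (94.18, 95.82), width = 2 · t* · s/√n = 1.65
95% CI: t* = 1.994, (93.73, 96.27), width = 2 · t* · s/√n = 2.54

The 95% CI is wider by 2.54 - 1.65 = 0.89.
Higher confidence requires a wider interval.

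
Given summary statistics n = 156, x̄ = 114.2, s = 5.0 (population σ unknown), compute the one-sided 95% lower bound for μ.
μ ≥ 113.54

Lower bound (one-sided):
t* = 1.655 (one-sided for 95%)
Lower bound = x̄ - t* · s/√n = 114.2 - 1.655 · 5.0/√156 = 113.54

We are 95% confident that μ ≥ 113.54.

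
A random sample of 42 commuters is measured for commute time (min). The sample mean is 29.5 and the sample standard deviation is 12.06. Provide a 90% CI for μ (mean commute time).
(26.37, 32.63)

t-interval (σ unknown):
df = n - 1 = 41
t* = 1.683 for 90% confidence

Margin of error = t* · s/√n = 1.683 · 12.06/√42 = 3.13

CI: (26.37, 32.63)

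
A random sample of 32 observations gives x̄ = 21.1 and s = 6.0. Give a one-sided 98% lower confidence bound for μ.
μ ≥ 18.83

Lower bound (one-sided):
t* = 2.144 (one-sided for 98%)
Lower bound = x̄ - t* · s/√n = 21.1 - 2.144 · 6.0/√32 = 18.83

We are 98% confident that μ ≥ 18.83.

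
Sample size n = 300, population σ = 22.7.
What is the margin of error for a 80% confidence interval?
Margin of error = 1.68

Margin of error = z* · σ/√n
= 1.282 · 22.7/√300
= 1.282 · 22.7/17.3205
= 1.68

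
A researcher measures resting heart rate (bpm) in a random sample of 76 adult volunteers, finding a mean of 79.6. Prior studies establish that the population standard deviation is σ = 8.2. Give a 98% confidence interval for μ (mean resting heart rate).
(77.41, 81.79)

z-interval (σ known):
z* = 2.326 for 98% confidence

Margin of error = z* · σ/√n = 2.326 · 8.2/√76 = 2.19

CI: (79.6 - 2.19, 79.6 + 2.19) = (77.41, 81.79)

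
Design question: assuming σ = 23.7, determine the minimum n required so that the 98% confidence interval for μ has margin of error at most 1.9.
n ≥ 842

For margin E ≤ 1.9:
n ≥ (z* · σ / E)²
n ≥ (2.326 · 23.7 / 1.9)²
n ≥ 841.80

Minimum n = 842 (rounding up)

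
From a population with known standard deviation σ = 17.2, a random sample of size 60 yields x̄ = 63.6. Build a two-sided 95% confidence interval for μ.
(59.25, 67.95)

z-interval (σ known):
z* = 1.960 for 95% confidence

Margin of error = z* · σ/√n = 1.960 · 17.2/√60 = 4.35

CI: (63.6 - 4.35, 63.6 + 4.35) = (59.25, 67.95)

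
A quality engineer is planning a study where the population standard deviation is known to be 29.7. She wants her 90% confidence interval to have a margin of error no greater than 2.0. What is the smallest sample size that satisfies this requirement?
n ≥ 597

For margin E ≤ 2.0:
n ≥ (z* · σ / E)²
n ≥ (1.645 · 29.7 / 2.0)²
n ≥ 596.74

Minimum n = 597 (rounding up)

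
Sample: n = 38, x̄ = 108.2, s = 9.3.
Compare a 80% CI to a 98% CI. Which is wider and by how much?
98% CI is wider by 3.40

df = 37
80% CI: t* = 1.305, (106.23, 110.17), width = 2 · t* · s/√n = 3.94
98% CI: t* = 2.431, (104.53, 111.87), width = 2 · t* · s/√n = 7.34

The 98% CI is wider by 7.34 - 3.94 = 3.40.
Higher confidence requires a wider interval.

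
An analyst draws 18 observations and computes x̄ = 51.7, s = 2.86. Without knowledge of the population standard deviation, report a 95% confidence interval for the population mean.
(50.28, 53.12)

t-interval (σ unknown):
df = n - 1 = 17
t* = 2.110 for 95% confidence

Margin of error = t* · s/√n = 2.110 · 2.86/√18 = 1.42

CI: (50.28, 53.12)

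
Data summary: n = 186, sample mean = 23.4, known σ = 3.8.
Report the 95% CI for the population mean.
(22.85, 23.95)

z-interval (σ known):
z* = 1.960 for 95% confidence

Margin of error = z* · σ/√n = 1.960 · 3.8/√186 = 0.55

CI: (23.4 - 0.55, 23.4 + 0.55) = (22.85, 23.95)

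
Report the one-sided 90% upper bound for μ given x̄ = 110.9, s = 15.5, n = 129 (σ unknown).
μ ≤ 112.66

Upper bound (one-sided):
t* = 1.288 (one-sided for 90%)
Upper bound = x̄ + t* · s/√n = 110.9 + 1.288 · 15.5/√129 = 112.66

We are 90% confident that μ ≤ 112.66.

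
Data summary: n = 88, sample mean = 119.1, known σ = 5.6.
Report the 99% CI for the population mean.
(117.56, 120.64)

z-interval (σ known):
z* = 2.576 for 99% confidence

Margin of error = z* · σ/√n = 2.576 · 5.6/√88 = 1.54

CI: (119.1 - 1.54, 119.1 + 1.54) = (117.56, 120.64)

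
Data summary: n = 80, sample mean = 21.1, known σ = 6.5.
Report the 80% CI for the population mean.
(20.17, 22.03)

z-interval (σ known):
z* = 1.282 for 80% confidence

Margin of error = z* · σ/√n = 1.282 · 6.5/√80 = 0.93

CI: (21.1 - 0.93, 21.1 + 0.93) = (20.17, 22.03)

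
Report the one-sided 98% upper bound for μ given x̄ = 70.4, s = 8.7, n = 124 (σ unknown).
μ ≤ 72.02

Upper bound (one-sided):
t* = 2.076 (one-sided for 98%)
Upper bound = x̄ + t* · s/√n = 70.4 + 2.076 · 8.7/√124 = 72.02

We are 98% confident that μ ≤ 72.02.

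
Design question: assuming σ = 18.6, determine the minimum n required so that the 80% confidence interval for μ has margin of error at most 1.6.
n ≥ 223

For margin E ≤ 1.6:
n ≥ (z* · σ / E)²
n ≥ (1.282 · 18.6 / 1.6)²
n ≥ 222.11

Minimum n = 223 (rounding up)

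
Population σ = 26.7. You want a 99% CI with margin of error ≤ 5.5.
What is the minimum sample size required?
n ≥ 157

For margin E ≤ 5.5:
n ≥ (z* · σ / E)²
n ≥ (2.576 · 26.7 / 5.5)²
n ≥ 156.38

Minimum n = 157 (rounding up)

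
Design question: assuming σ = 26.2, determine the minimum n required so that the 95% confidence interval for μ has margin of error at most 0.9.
n ≥ 3256

For margin E ≤ 0.9:
n ≥ (z* · σ / E)²
n ≥ (1.960 · 26.2 / 0.9)²
n ≥ 3255.59

Minimum n = 3256 (rounding up)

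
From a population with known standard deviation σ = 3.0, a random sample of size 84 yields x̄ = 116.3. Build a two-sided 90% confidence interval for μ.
(115.76, 116.84)

z-interval (σ known):
z* = 1.645 for 90% confidence

Margin of error = z* · σ/√n = 1.645 · 3.0/√84 = 0.54

CI: (116.3 - 0.54, 116.3 + 0.54) = (115.76, 116.84)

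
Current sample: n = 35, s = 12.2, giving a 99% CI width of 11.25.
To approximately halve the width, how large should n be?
n ≈ 140

CI width ∝ 1/√n
To reduce width by factor 2, need √n to grow by 2 → need 2² = 4 times as many samples.

Current: n = 35, width = 11.25
New: n = 140, width ≈ 5.39

Width reduced by factor of 11.25/5.39 = 2.09.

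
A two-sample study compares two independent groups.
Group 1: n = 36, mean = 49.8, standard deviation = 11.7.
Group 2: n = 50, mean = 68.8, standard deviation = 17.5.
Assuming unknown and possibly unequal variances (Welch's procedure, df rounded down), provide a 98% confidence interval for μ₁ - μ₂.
(-26.47, -11.53)

Difference: x̄₁ - x̄₂ = -19.00
SE = √(s₁²/n₁ + s₂²/n₂) = √(11.7²/36 + 17.5²/50) = 3.1508
df = 83.61 → 83 (Welch–Satterthwaite, rounded down)
t* = 2.372

CI: -19.00 ± 2.372 · 3.1508 = -19.00 ± 7.47 = (-26.47, -11.53)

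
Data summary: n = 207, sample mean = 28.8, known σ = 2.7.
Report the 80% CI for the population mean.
(28.56, 29.04)

z-interval (σ known):
z* = 1.282 for 80% confidence

Margin of error = z* · σ/√n = 1.282 · 2.7/√207 = 0.24

CI: (28.8 - 0.24, 28.8 + 0.24) = (28.56, 29.04)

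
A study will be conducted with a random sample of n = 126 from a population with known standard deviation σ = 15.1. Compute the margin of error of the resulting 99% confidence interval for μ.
Margin of error = 3.47

Margin of error = z* · σ/√n
= 2.576 · 15.1/√126
= 2.576 · 15.1/11.2250
= 3.47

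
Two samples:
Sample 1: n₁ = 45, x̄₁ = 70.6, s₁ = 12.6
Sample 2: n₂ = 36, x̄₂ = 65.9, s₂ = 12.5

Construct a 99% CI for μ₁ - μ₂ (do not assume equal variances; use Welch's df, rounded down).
(-2.71, 12.11)

Difference: x̄₁ - x̄₂ = 4.70
SE = √(s₁²/n₁ + s₂²/n₂) = √(12.6²/45 + 12.5²/36) = 2.8050
df = 75.40 → 75 (Welch–Satterthwaite, rounded down)
t* = 2.643

CI: 4.70 ± 2.643 · 2.8050 = 4.70 ± 7.41 = (-2.71, 12.11)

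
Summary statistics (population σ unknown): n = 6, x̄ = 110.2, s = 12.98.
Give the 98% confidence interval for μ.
(92.37, 128.03)

t-interval (σ unknown):
df = n - 1 = 5
t* = 3.365 for 98% confidence

Margin of error = t* · s/√n = 3.365 · 12.98/√6 = 17.83

CI: (92.37, 128.03)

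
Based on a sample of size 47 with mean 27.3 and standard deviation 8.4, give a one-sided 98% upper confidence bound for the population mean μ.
μ ≤ 29.89

Upper bound (one-sided):
t* = 2.114 (one-sided for 98%)
Upper bound = x̄ + t* · s/√n = 27.3 + 2.114 · 8.4/√47 = 29.89

We are 98% confident that μ ≤ 29.89.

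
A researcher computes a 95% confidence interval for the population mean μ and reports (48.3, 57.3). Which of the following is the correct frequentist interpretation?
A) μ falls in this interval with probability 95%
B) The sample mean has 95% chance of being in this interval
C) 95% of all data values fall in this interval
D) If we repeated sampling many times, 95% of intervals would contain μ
D

A) Wrong — μ is fixed; the randomness lives in the interval, not in μ.
B) Wrong — x̄ is observed and sits in the interval by construction.
C) Wrong — a CI is about the parameter μ, not individual data values.
D) Correct — this is the frequentist long-run coverage interpretation.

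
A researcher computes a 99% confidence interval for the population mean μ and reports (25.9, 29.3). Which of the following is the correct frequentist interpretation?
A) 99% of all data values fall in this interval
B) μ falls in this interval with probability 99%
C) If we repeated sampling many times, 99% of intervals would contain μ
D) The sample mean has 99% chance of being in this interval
C

A) Wrong — a CI is about the parameter μ, not individual data values.
B) Wrong — μ is fixed; the randomness lives in the interval, not in μ.
C) Correct — this is the frequentist long-run coverage interpretation.
D) Wrong — x̄ is observed and sits in the interval by construction.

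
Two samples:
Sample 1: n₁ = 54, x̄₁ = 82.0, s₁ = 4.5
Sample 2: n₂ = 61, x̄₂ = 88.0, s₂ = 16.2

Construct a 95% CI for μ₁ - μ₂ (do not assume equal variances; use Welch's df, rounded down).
(-10.31, -1.69)

Difference: x̄₁ - x̄₂ = -6.00
SE = √(s₁²/n₁ + s₂²/n₂) = √(4.5²/54 + 16.2²/61) = 2.1627
df = 70.31 → 70 (Welch–Satterthwaite, rounded down)
t* = 1.994

CI: -6.00 ± 1.994 · 2.1627 = -6.00 ± 4.31 = (-10.31, -1.69)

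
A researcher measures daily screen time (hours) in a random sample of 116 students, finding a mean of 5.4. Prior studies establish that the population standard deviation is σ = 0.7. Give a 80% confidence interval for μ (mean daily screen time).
(5.32, 5.48)

z-interval (σ known):
z* = 1.282 for 80% confidence

Margin of error = z* · σ/√n = 1.282 · 0.7/√116 = 0.08

CI: (5.4 - 0.08, 5.4 + 0.08) = (5.32, 5.48)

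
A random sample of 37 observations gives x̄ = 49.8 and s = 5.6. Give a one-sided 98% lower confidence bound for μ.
μ ≥ 47.84

Lower bound (one-sided):
t* = 2.131 (one-sided for 98%)
Lower bound = x̄ - t* · s/√n = 49.8 - 2.131 · 5.6/√37 = 47.84

We are 98% confident that μ ≥ 47.84.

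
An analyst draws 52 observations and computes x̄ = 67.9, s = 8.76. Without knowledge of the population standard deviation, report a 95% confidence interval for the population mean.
(65.46, 70.34)

t-interval (σ unknown):
df = n - 1 = 51
t* = 2.008 for 95% confidence

Margin of error = t* · s/√n = 2.008 · 8.76/√52 = 2.44

CI: (65.46, 70.34)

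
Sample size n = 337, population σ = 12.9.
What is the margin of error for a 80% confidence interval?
Margin of error = 0.90

Margin of error = z* · σ/√n
= 1.282 · 12.9/√337
= 1.282 · 12.9/18.3576
= 0.90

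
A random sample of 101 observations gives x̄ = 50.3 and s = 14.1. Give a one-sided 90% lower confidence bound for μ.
μ ≥ 48.49

Lower bound (one-sided):
t* = 1.290 (one-sided for 90%)
Lower bound = x̄ - t* · s/√n = 50.3 - 1.290 · 14.1/√101 = 48.49

We are 90% confident that μ ≥ 48.49.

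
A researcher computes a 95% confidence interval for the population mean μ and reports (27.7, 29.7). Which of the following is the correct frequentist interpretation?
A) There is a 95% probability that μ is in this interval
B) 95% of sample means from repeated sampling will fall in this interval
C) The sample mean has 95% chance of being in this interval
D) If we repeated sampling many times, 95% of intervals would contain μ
D

A) Wrong — μ is fixed; the randomness lives in the interval, not in μ.
B) Wrong — coverage applies to intervals containing μ, not to future x̄ values.
C) Wrong — x̄ is observed and sits in the interval by construction.
D) Correct — this is the frequentist long-run coverage interpretation.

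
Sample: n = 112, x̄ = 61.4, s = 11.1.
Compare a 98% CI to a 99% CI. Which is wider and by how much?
99% CI is wider by 0.55

df = 111
98% CI: t* = 2.360, (58.92, 63.88), width = 2 · t* · s/√n = 4.95
99% CI: t* = 2.621, (58.65, 64.15), width = 2 · t* · s/√n = 5.50

The 99% CI is wider by 5.50 - 4.95 = 0.55.
Higher confidence requires a wider interval.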